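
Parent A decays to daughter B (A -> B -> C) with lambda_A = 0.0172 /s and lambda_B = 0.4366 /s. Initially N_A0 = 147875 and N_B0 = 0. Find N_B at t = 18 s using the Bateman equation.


N_B(t) = lambda_A * N_A0 / (lambda_B - lambda_A) * [exp(-lambda_A*t) - exp(-lambda_B*t)]
exp(-0.0172*18) = 0.7337404; exp(-0.4366*18) = 3.863372e-04
N_B = 0.0172 * 147875 / (0.4366 - 0.0172) * (0.7337404 - 3.863372e-04)
N_B = 4447.4

4447.4


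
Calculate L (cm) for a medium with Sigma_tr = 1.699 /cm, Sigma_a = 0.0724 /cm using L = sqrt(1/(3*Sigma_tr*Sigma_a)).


D = 1 / (3 * Sigma_tr) = 1 / (3 * 1.699) = 0.1961938 cm
L = sqrt(D / Sigma_a)
L = sqrt(0.1961938 / 0.0724)
L = 1.6462 cm

1.6462


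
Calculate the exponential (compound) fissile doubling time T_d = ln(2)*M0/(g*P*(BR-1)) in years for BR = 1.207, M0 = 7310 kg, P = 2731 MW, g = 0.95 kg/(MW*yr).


Breeding gain G = BR - 1 = 1.207 - 1 = 0.207
Fissile production rate = g * P * G = 0.95 * 2731 * 0.207 = 537.05115 kg/yr
T_d = ln(2) * M0 / (g * P * G)
T_d = ln(2) * 7310 / 537.05115 = 9.4347 yr

9.4347


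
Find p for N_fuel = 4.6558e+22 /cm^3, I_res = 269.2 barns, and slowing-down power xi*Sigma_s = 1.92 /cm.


p = exp(-N * I * 1e-24 / (xi*Sigma_s))
p = exp(-4.6558e+22 * 269.2 * 1e-24 / 1.92)
p = 0.0014622

0.0014622


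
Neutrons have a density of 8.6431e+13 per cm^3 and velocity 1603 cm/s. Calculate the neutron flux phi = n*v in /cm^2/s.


phi = n * v
phi = 8.6431e+13 * 1603
phi = 1.3855e+17 /cm^2/s

1.3855e+17


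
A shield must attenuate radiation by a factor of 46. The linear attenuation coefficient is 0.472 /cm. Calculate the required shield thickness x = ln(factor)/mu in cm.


x = ln(factor) / mu
x = ln(46) / 0.472
x = 8.1115 cm

8.1115


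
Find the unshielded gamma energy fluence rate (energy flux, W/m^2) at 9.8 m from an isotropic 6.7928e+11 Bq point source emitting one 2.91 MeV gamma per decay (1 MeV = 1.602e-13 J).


psi = A * E * 1.602e-13 / (4*pi*r^2)
psi = 6.7928e+11 * 2.91 * 1.602e-13 / (4*pi*9.8^2)
psi = 2.6239e-04 W/m^2

2.6239e-04


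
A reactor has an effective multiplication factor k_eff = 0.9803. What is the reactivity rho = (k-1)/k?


rho = (k_eff - 1) / k_eff
rho = (0.9803 - 1) / 0.9803
rho = -0.020096

-0.020096


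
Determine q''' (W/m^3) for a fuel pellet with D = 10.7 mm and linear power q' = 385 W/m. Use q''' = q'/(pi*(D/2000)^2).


r = D / 2 / 1000 = 10.7 / 2 / 1000 = 0.00535 m
q''' = q' / (pi * r^2)
q''' = 385 / (pi * 0.00535^2)
q''' = 4.2816e+06 W/m^3

4.2816e+06


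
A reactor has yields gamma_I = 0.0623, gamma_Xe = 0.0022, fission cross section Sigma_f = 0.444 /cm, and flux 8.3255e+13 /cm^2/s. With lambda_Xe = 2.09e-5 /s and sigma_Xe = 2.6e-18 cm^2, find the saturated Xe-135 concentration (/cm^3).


Xe_eq = (gamma_I + gamma_Xe) * Sigma_f * phi / (lambda_Xe + sigma_Xe * phi)
Numerator = (0.0623 + 0.0022) * 0.444 * 8.3255e+13 = 2.384257e+12
Denominator = 2.09e-5 + 2.6e-18 * 8.3255e+13 = 2.373630e-04
Xe_eq = 2.384257e+12 / 2.373630e-04 = 1.0045e+16 /cm^3

1.0045e+16


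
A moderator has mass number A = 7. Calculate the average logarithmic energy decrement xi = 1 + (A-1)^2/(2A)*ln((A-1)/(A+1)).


xi = 1 + (A-1)^2/(2A) * ln((A-1)/(A+1))
xi = 1 + (7-1)^2/(2*7) * ln((7-1)/(7 +1))
xi = 0.26025

0.26025


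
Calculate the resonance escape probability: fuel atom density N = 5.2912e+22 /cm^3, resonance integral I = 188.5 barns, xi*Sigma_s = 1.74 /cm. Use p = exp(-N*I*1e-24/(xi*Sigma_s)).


p = exp(-N * I * 1e-24 / (xi*Sigma_s))
p = exp(-5.2912e+22 * 188.5 * 1e-24 / 1.74)
p = 0.0032402

0.0032402


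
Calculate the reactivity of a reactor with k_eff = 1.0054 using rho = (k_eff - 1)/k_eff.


rho = (k_eff - 1) / k_eff
rho = (1.0054 - 1) / 1.0054
rho = 0.0053710

0.0053710


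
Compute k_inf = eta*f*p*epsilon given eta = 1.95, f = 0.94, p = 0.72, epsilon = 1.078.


k_inf = eta * f * p * epsilon
k_inf = 1.95 * 0.94 * 0.72 * 1.078
k_inf = 1.4227

1.4227


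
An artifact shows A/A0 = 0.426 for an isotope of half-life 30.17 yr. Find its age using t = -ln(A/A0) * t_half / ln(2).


lambda = ln(2) / t_half = ln(2) / 30.17 = 0.02297472 /yr
t = -ln(A/A0) / lambda
t = -ln(0.426) / 0.02297472
t = 37.142 yr

37.142


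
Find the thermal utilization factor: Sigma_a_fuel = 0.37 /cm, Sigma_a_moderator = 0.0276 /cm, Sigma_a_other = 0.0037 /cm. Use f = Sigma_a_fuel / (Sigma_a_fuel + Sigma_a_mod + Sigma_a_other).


f = Sigma_a_fuel / (Sigma_a_fuel + Sigma_a_mod + Sigma_a_other)
f = 0.37 / (0.37 + 0.0276 + 0.0037)
f = 0.92200

0.92200


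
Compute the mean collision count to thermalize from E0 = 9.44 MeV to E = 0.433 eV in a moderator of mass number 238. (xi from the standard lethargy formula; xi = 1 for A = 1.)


xi = 1 + (A-1)^2/(2A)*ln((A-1)/(A+1)) = 0.008379872 (for A = 238)
n = ln(E0/E) / xi
n = ln(9.44e6 / 0.433) / 0.008379872
n = ln(2.180139e+07) / 0.008379872 = 2016.4

2016.4


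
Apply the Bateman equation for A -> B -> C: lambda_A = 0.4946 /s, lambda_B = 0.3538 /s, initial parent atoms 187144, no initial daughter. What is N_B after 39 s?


N_B(t) = lambda_A * N_A0 / (lambda_B - lambda_A) * [exp(-lambda_A*t) - exp(-lambda_B*t)]
exp(-0.4946*39) = 4.194885e-09; exp(-0.3538*39) = 1.017461e-06
N_B = 0.4946 * 187144 / (0.3538 - 0.4946) * (4.194885e-09 - 1.017461e-06)
N_B = 0.66612

0.66612


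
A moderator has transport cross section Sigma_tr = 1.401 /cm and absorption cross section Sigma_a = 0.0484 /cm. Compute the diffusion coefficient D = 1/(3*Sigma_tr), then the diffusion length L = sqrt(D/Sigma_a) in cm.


D = 1 / (3 * Sigma_tr) = 1 / (3 * 1.401) = 0.2379253 cm
L = sqrt(D / Sigma_a)
L = sqrt(0.2379253 / 0.0484)
L = 2.2172 cm

2.2172


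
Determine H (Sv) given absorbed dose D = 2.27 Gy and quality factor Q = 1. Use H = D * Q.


H = D * Q
H = 2.27 * 1
H = 2.2700 Sv

2.2700


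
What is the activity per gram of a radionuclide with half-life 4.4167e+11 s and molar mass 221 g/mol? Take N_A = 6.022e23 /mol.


lambda = ln(2) / t_half = ln(2) / 4.4167e+11 = 1.569378e-12 /s
SA = lambda * N_A / M
SA = 1.569378e-12 * 6.022e23 / 221
SA = 4.2764e+09 Bq/g

4.2764e+09


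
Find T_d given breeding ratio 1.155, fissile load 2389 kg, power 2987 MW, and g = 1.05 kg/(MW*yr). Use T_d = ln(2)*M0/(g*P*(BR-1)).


Breeding gain G = BR - 1 = 1.155 - 1 = 0.155
Fissile production rate = g * P * G = 1.05 * 2987 * 0.155 = 486.13425 kg/yr
T_d = ln(2) * M0 / (g * P * G)
T_d = ln(2) * 2389 / 486.13425 = 3.4063 yr

3.4063


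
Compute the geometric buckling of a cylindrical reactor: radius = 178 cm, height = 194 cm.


B^2 = (2.405/R)^2 + (pi/H)^2
B^2 = (2.405/178)^2 + (pi/194)^2
B^2 = 4.4479e-04 /cm^2

4.4479e-04


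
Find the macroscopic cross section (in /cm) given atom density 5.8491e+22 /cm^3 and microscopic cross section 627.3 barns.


Sigma = N * sigma_barns * 1e-24
Sigma = 5.8491e+22 * 627.3 * 1e-24
Sigma = 36.691 /cm

36.691


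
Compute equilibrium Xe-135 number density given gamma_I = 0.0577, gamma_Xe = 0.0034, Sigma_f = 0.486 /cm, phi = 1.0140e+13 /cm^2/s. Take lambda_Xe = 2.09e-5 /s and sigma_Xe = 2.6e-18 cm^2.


Xe_eq = (gamma_I + gamma_Xe) * Sigma_f * phi / (lambda_Xe + sigma_Xe * phi)
Numerator = (0.0577 + 0.0034) * 0.486 * 1.0140e+13 = 3.011032e+11
Denominator = 2.09e-5 + 2.6e-18 * 1.0140e+13 = 4.726400e-05
Xe_eq = 3.011032e+11 / 4.726400e-05 = 6.3707e+15 /cm^3

6.3707e+15


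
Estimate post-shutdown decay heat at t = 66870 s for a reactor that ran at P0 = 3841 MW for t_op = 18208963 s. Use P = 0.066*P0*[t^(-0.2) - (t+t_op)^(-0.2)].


P/P0 = 0.066 * [t^(-0.2) - (t + t_op)^(-0.2)]
P/P0 = 0.066 * [66870^(-0.2) - (66870 + 18208963)^(-0.2)]
P/P0 = 0.066 * [0.1083811 - 0.03528780] = 0.004824158
P = 3841 * 0.004824158 = 18.530 MW

18.530


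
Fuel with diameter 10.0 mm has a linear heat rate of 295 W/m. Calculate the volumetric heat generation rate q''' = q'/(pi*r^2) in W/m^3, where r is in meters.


r = D / 2 / 1000 = 10.0 / 2 / 1000 = 0.005 m
q''' = q' / (pi * r^2)
q''' = 295 / (pi * 0.005^2)
q''' = 3.7561e+06 W/m^3

3.7561e+06


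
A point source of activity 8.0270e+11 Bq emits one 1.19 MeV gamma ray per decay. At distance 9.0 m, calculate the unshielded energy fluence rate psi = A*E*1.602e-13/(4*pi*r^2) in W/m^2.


psi = A * E * 1.602e-13 / (4*pi*r^2)
psi = 8.0270e+11 * 1.19 * 1.602e-13 / (4*pi*9.0^2)
psi = 1.5034e-04 W/m^2

1.5034e-04


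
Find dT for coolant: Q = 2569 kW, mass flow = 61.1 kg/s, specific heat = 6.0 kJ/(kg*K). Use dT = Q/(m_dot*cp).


dT = Q / (m_dot * cp)
dT = 2569 / (61.1 * 6.0)
dT = 7.0076 C

7.0076


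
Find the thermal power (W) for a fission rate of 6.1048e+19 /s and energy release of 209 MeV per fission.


P = fission_rate * E_MeV * 1.602e-13
P = 6.1048e+19 * 209 * 1.602e-13
P = 2.0440e+09 W

2.0440e+09


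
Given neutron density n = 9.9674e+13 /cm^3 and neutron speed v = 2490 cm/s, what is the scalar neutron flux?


phi = n * v
phi = 9.9674e+13 * 2490
phi = 2.4819e+17 /cm^2/s

2.4819e+17


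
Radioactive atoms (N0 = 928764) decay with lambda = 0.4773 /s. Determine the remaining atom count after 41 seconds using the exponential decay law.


N = N0 * exp(-lambda * t)
N = 928764 * exp(-0.4773 * 41)
N = 0.0029449

0.0029449


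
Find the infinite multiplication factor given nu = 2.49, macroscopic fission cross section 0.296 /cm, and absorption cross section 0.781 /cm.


k_inf = nu * Sigma_f / Sigma_a
k_inf = 2.49 * 0.296 / 0.781
k_inf = 0.94371

0.94371


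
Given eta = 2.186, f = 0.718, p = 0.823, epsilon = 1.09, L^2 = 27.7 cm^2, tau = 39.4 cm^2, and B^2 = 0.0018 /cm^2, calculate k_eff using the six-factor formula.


k_inf = eta*f*p*eps = 2.186*0.718*0.823*1.09 = 1.407994
P_TNL = 1/(1 + L^2*B^2) = 1/(1 + 27.7*0.0018) = 0.9525080
P_FNL = exp(-B^2*tau) = exp(-0.0018*39.4) = 0.9315364
k_eff = k_inf * P_TNL * P_FNL = 1.407994 * 0.9525080 * 0.9315364
k_eff = 1.2493

1.2493


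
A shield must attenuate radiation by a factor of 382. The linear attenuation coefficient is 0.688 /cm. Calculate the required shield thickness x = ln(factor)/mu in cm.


x = ln(factor) / mu
x = ln(382) / 0.688
x = 8.6416 cm

8.6416


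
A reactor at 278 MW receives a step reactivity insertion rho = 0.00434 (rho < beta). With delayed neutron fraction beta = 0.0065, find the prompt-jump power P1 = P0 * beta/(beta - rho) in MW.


P1/P0 = beta / (beta - rho)
P1/P0 = 0.0065 / (0.0065 - 0.00434) = 3.009259
P1 = 278 * 3.009259 = 836.57 MW

836.57


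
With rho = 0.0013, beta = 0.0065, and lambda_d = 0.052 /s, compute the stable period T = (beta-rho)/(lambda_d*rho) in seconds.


T = (beta - rho) / (lambda_d * rho)
T = (0.0065 - 0.0013) / (0.052 * 0.0013)
T = 76.923 s

76.923


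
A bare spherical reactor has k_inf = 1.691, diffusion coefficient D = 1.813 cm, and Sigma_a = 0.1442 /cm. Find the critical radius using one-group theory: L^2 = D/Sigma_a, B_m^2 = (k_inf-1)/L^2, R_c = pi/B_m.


L^2 = D / Sigma_a = 1.813 / 0.1442 = 12.57282 cm^2
B_m^2 = (k_inf - 1) / L^2 = (1.691 - 1) / 12.57282 = 0.05495983 /cm^2
For a bare sphere: B_g = pi/R, so R_c = pi / sqrt(B_m^2)
R_c = pi / sqrt(0.05495983) = 13.401 cm

13.401


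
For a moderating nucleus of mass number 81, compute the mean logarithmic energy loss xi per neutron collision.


xi = 1 + (A-1)^2/(2A) * ln((A-1)/(A+1))
xi = 1 + (81-1)^2/(2*81) * ln((81-1)/(81 +1))
xi = 0.024489

0.024489


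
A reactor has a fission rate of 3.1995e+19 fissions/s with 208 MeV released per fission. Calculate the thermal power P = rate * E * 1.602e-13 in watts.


P = fission_rate * E_MeV * 1.602e-13
P = 3.1995e+19 * 208 * 1.602e-13
P = 1.0661e+09 W

1.0661e+09


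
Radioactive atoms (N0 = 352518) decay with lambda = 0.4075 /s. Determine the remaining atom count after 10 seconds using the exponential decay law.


N = N0 * exp(-lambda * t)
N = 352518 * exp(-0.4075 * 10)
N = 5990.1

5990.1


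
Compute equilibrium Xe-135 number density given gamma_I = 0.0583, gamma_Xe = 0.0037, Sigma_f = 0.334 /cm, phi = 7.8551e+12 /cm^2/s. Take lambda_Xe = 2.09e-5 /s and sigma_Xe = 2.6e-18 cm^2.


Xe_eq = (gamma_I + gamma_Xe) * Sigma_f * phi / (lambda_Xe + sigma_Xe * phi)
Numerator = (0.0583 + 0.0037) * 0.334 * 7.8551e+12 = 1.626634e+11
Denominator = 2.09e-5 + 2.6e-18 * 7.8551e+12 = 4.132326e-05
Xe_eq = 1.626634e+11 / 4.132326e-05 = 3.9364e+15 /cm^3

3.9364e+15


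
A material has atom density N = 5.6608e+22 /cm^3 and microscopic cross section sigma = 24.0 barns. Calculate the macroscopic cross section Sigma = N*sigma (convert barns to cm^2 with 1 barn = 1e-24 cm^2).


Sigma = N * sigma_barns * 1e-24
Sigma = 5.6608e+22 * 24.0 * 1e-24
Sigma = 1.3586 /cm

1.3586


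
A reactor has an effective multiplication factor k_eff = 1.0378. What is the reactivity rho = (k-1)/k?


rho = (k_eff - 1) / k_eff
rho = (1.0378 - 1) / 1.0378
rho = 0.036423

0.036423


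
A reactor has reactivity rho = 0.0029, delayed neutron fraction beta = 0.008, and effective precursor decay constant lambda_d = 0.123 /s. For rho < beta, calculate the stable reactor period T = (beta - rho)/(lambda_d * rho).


T = (beta - rho) / (lambda_d * rho)
T = (0.008 - 0.0029) / (0.123 * 0.0029)
T = 14.298 s

14.298


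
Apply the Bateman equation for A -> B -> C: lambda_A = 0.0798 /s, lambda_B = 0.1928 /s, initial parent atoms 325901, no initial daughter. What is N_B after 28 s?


N_B(t) = lambda_A * N_A0 / (lambda_B - lambda_A) * [exp(-lambda_A*t) - exp(-lambda_B*t)]
exp(-0.0798*28) = 0.1070563; exp(-0.1928*28) = 0.004523813
N_B = 0.0798 * 325901 / (0.1928 - 0.0798) * (0.1070563 - 0.004523813)
N_B = 23598

23598


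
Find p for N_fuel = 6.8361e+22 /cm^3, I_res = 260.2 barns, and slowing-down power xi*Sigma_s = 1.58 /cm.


p = exp(-N * I * 1e-24 / (xi*Sigma_s))
p = exp(-6.8361e+22 * 260.2 * 1e-24 / 1.58)
p = 1.2905e-05

1.2905e-05


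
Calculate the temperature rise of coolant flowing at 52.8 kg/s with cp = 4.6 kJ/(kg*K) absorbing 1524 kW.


dT = Q / (m_dot * cp)
dT = 1524 / (52.8 * 4.6)
dT = 6.2747 C

6.2747


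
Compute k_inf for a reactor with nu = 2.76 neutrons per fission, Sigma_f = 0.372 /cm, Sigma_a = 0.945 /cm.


k_inf = nu * Sigma_f / Sigma_a
k_inf = 2.76 * 0.372 / 0.945
k_inf = 1.0865

1.0865


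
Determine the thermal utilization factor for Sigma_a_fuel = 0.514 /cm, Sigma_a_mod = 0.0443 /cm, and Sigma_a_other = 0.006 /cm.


f = Sigma_a_fuel / (Sigma_a_fuel + Sigma_a_mod + Sigma_a_other)
f = 0.514 / (0.514 + 0.0443 + 0.006)
f = 0.91086

0.91086


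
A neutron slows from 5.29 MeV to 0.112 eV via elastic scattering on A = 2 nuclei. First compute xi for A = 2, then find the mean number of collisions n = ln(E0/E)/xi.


xi = 1 + (A-1)^2/(2A)*ln((A-1)/(A+1)) = 0.7253469 (for A = 2)
n = ln(E0/E) / xi
n = ln(5.29e6 / 0.112) / 0.7253469
n = ln(4.723214e+07) / 0.7253469 = 24.362

24.362


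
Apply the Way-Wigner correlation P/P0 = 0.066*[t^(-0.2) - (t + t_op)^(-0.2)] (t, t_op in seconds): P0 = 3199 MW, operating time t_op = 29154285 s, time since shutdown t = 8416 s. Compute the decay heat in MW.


P/P0 = 0.066 * [t^(-0.2) - (t + t_op)^(-0.2)]
P/P0 = 0.066 * [8416^(-0.2) - (8416 + 29154285)^(-0.2)]
P/P0 = 0.066 * [0.1640510 - 0.03213915] = 0.008706182
P = 3199 * 0.008706182 = 27.851 MW

27.851


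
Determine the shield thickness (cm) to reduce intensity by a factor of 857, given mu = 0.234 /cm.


x = ln(factor) / mu
x = ln(857) / 0.234
x = 28.861 cm

28.861


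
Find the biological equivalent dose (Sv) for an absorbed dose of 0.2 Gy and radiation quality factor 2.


H = D * Q
H = 0.2 * 2
H = 0.40000 Sv

0.40000


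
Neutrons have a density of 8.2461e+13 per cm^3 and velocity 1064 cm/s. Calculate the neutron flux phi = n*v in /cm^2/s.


phi = n * v
phi = 8.2461e+13 * 1064
phi = 8.7739e+16 /cm^2/s

8.7739e+16


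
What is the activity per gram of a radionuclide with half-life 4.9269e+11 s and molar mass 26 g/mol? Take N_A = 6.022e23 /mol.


lambda = ln(2) / t_half = ln(2) / 4.9269e+11 = 1.406863e-12 /s
SA = lambda * N_A / M
SA = 1.406863e-12 * 6.022e23 / 26
SA = 3.2585e+10 Bq/g

3.2585e+10


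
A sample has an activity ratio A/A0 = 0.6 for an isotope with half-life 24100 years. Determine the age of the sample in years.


lambda = ln(2) / t_half = ln(2) / 24100 = 2.876129e-05 /yr
t = -ln(A/A0) / lambda
t = -ln(0.6) / 2.876129e-05
t = 17761 yr

17761


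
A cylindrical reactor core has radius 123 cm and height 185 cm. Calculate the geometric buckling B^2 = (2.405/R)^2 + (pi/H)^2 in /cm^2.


B^2 = (2.405/R)^2 + (pi/H)^2
B^2 = (2.405/123)^2 + (pi/185)^2
B^2 = 6.7069e-04 /cm^2

6.7069e-04


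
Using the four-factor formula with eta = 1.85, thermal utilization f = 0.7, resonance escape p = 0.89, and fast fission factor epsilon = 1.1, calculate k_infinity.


k_inf = eta * f * p * epsilon
k_inf = 1.85 * 0.7 * 0.89 * 1.1
k_inf = 1.2678

1.2678


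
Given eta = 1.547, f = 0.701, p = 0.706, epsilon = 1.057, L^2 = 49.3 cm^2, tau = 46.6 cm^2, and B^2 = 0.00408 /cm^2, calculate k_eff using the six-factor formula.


k_inf = eta*f*p*eps = 1.547*0.701*0.706*1.057 = 0.8092599
P_TNL = 1/(1 + L^2*B^2) = 1/(1 + 49.3*0.00408) = 0.8325396
P_FNL = exp(-B^2*tau) = exp(-0.00408*46.6) = 0.8268533
k_eff = k_inf * P_TNL * P_FNL = 0.8092599 * 0.8325396 * 0.8268533
k_eff = 0.55708

0.55708


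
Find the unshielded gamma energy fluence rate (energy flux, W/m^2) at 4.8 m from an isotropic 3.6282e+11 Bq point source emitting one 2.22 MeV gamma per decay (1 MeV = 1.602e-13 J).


psi = A * E * 1.602e-13 / (4*pi*r^2)
psi = 3.6282e+11 * 2.22 * 1.602e-13 / (4*pi*4.8^2)
psi = 4.4567e-04 W/m^2

4.4567e-04


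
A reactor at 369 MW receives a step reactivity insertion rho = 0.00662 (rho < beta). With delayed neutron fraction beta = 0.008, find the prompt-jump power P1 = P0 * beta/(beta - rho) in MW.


P1/P0 = beta / (beta - rho)
P1/P0 = 0.008 / (0.008 - 0.00662) = 5.797101
P1 = 369 * 5.797101 = 2139.1 MW

2139.1


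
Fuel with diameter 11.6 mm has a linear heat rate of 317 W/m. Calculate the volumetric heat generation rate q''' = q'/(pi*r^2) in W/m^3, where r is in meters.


r = D / 2 / 1000 = 11.6 / 2 / 1000 = 0.0058 m
q''' = q' / (pi * r^2)
q''' = 317 / (pi * 0.0058^2)
q''' = 2.9995e+06 W/m^3

2.9995e+06


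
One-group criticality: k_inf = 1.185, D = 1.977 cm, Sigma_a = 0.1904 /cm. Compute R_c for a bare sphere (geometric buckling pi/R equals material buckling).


L^2 = D / Sigma_a = 1.977 / 0.1904 = 10.38340 cm^2
B_m^2 = (k_inf - 1) / L^2 = (1.185 - 1) / 10.38340 = 0.01781690 /cm^2
For a bare sphere: B_g = pi/R, so R_c = pi / sqrt(B_m^2)
R_c = pi / sqrt(0.01781690) = 23.536 cm

23.536


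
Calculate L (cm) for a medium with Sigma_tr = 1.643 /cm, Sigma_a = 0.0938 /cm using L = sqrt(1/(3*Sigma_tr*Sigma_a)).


D = 1 / (3 * Sigma_tr) = 1 / (3 * 1.643) = 0.2028809 cm
L = sqrt(D / Sigma_a)
L = sqrt(0.2028809 / 0.0938)
L = 1.4707 cm

1.4707


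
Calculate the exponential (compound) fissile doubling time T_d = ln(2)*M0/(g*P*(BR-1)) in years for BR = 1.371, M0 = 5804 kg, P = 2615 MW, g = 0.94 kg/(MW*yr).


Breeding gain G = BR - 1 = 1.371 - 1 = 0.371
Fissile production rate = g * P * G = 0.94 * 2615 * 0.371 = 911.9551 kg/yr
T_d = ln(2) * M0 / (g * P * G)
T_d = ln(2) * 5804 / 911.9551 = 4.4114 yr

4.4114


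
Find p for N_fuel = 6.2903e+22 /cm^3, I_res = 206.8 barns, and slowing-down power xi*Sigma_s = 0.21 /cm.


p = exp(-N * I * 1e-24 / (xi*Sigma_s))
p = exp(-6.2903e+22 * 206.8 * 1e-24 / 0.21)
p = 1.2527e-27

1.2527e-27


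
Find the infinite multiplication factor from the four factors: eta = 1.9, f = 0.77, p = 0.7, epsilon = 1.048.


k_inf = eta * f * p * epsilon
k_inf = 1.9 * 0.77 * 0.7 * 1.048
k_inf = 1.0733

1.0733


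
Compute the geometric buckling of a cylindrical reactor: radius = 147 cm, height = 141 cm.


B^2 = (2.405/R)^2 + (pi/H)^2
B^2 = (2.405/147)^2 + (pi/141)^2
B^2 = 7.6410e-04 /cm^2

7.6410e-04


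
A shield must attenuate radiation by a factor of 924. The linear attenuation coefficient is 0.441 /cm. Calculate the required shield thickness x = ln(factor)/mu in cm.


x = ln(factor) / mu
x = ln(924) / 0.441
x = 15.485 cm

15.485


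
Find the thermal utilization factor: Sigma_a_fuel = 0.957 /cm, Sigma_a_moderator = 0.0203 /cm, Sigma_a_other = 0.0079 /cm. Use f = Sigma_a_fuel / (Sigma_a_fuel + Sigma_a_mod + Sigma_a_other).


f = Sigma_a_fuel / (Sigma_a_fuel + Sigma_a_mod + Sigma_a_other)
f = 0.957 / (0.957 + 0.0203 + 0.0079)
f = 0.97138

0.97138


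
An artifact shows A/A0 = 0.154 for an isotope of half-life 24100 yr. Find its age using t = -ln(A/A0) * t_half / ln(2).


lambda = ln(2) / t_half = ln(2) / 24100 = 2.876129e-05 /yr
t = -ln(A/A0) / lambda
t = -ln(0.154) / 2.876129e-05
t = 65046 yr

65046


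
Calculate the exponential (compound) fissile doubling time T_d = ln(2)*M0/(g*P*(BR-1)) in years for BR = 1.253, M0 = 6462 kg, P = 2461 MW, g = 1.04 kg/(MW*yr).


Breeding gain G = BR - 1 = 1.253 - 1 = 0.253
Fissile production rate = g * P * G = 1.04 * 2461 * 0.253 = 647.53832 kg/yr
T_d = ln(2) * M0 / (g * P * G)
T_d = ln(2) * 6462 / 647.53832 = 6.9171 yr

6.9171


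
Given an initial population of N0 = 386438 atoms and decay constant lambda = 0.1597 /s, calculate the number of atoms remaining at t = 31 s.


N = N0 * exp(-lambda * t)
N = 386438 * exp(-0.1597 * 31)
N = 2735.4

2735.4


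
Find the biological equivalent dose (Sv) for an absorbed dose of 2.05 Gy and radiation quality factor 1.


H = D * Q
H = 2.05 * 1
H = 2.0500 Sv

2.0500


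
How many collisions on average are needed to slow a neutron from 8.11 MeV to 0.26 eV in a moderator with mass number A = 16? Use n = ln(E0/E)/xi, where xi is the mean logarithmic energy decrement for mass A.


xi = 1 + (A-1)^2/(2A)*ln((A-1)/(A+1)) = 0.1199467 (for A = 16)
n = ln(E0/E) / xi
n = ln(8.11e6 / 0.26) / 0.1199467
n = ln(3.119231e+07) / 0.1199467 = 143.86

143.86


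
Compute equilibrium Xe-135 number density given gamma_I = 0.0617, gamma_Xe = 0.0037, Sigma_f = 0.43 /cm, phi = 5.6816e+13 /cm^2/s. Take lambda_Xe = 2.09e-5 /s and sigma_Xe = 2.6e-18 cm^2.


Xe_eq = (gamma_I + gamma_Xe) * Sigma_f * phi / (lambda_Xe + sigma_Xe * phi)
Numerator = (0.0617 + 0.0037) * 0.43 * 5.6816e+13 = 1.597780e+12
Denominator = 2.09e-5 + 2.6e-18 * 5.6816e+13 = 1.686216e-04
Xe_eq = 1.597780e+12 / 1.686216e-04 = 9.4755e+15 /cm^3

9.4755e+15


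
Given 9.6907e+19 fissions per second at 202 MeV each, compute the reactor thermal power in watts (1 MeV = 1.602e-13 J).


P = fission_rate * E_MeV * 1.602e-13
P = 9.6907e+19 * 202 * 1.602e-13
P = 3.1359e+09 W

3.1359e+09


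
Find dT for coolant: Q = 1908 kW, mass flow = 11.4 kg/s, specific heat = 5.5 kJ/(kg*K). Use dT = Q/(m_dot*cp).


dT = Q / (m_dot * cp)
dT = 1908 / (11.4 * 5.5)
dT = 30.431 C

30.431


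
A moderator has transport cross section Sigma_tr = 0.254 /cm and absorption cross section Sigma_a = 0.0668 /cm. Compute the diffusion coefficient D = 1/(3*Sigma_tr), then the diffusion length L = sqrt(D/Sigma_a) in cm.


D = 1 / (3 * Sigma_tr) = 1 / (3 * 0.254) = 1.312336 cm
L = sqrt(D / Sigma_a)
L = sqrt(1.312336 / 0.0668)
L = 4.4324 cm

4.4324


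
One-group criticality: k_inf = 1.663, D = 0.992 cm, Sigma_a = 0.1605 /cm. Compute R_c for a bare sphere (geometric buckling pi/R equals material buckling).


L^2 = D / Sigma_a = 0.992 / 0.1605 = 6.180685 cm^2
B_m^2 = (k_inf - 1) / L^2 = (1.663 - 1) / 6.180685 = 0.1072697 /cm^2
For a bare sphere: B_g = pi/R, so R_c = pi / sqrt(B_m^2)
R_c = pi / sqrt(0.1072697) = 9.5920 cm

9.5920


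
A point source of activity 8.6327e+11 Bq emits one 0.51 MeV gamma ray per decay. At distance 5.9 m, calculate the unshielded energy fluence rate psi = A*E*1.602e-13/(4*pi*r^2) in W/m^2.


psi = A * E * 1.602e-13 / (4*pi*r^2)
psi = 8.6327e+11 * 0.51 * 1.602e-13 / (4*pi*5.9^2)
psi = 1.6124e-04 W/m^2

1.6124e-04


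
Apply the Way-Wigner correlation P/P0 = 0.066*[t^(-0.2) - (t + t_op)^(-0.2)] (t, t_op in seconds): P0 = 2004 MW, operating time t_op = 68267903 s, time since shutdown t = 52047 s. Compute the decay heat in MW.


P/P0 = 0.066 * [t^(-0.2) - (t + t_op)^(-0.2)]
P/P0 = 0.066 * [52047^(-0.2) - (52047 + 68267903)^(-0.2)]
P/P0 = 0.066 * [0.1139517 - 0.02710756] = 0.005731713
P = 2004 * 0.005731713 = 11.486 MW

11.486


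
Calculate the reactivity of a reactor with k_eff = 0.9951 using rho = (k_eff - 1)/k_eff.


rho = (k_eff - 1) / k_eff
rho = (0.9951 - 1) / 0.9951
rho = -0.0049241

-0.0049241


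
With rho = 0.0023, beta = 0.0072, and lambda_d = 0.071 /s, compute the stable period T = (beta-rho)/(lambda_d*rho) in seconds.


T = (beta - rho) / (lambda_d * rho)
T = (0.0072 - 0.0023) / (0.071 * 0.0023)
T = 30.006 s

30.006


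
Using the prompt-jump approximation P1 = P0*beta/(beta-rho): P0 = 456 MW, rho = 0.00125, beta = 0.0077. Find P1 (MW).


P1/P0 = beta / (beta - rho)
P1/P0 = 0.0077 / (0.0077 - 0.00125) = 1.193798
P1 = 456 * 1.193798 = 544.37 MW

544.37


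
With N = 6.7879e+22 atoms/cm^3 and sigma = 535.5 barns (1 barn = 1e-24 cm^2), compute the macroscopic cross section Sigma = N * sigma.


Sigma = N * sigma_barns * 1e-24
Sigma = 6.7879e+22 * 535.5 * 1e-24
Sigma = 36.349 /cm

36.349


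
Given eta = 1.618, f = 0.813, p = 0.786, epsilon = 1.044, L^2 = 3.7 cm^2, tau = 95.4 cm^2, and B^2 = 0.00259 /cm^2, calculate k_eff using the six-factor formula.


k_inf = eta*f*p*eps = 1.618*0.813*0.786*1.044 = 1.079424
P_TNL = 1/(1 + L^2*B^2) = 1/(1 + 3.7*0.00259) = 0.9905080
P_FNL = exp(-B^2*tau) = exp(-0.00259*95.4) = 0.7810735
k_eff = k_inf * P_TNL * P_FNL = 1.079424 * 0.9905080 * 0.7810735
k_eff = 0.83511

0.83511


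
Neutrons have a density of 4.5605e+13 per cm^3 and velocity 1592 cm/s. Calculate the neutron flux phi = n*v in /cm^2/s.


phi = n * v
phi = 4.5605e+13 * 1592
phi = 7.2603e+16 /cm^2/s

7.2603e+16


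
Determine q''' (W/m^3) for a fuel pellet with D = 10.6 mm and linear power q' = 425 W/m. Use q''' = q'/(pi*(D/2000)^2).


r = D / 2 / 1000 = 10.6 / 2 / 1000 = 0.0053 m
q''' = q' / (pi * r^2)
q''' = 425 / (pi * 0.0053^2)
q''' = 4.8160e+06 W/m^3

4.8160e+06


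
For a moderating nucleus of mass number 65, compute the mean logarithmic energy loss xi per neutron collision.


xi = 1 + (A-1)^2/(2A) * ln((A-1)/(A+1))
xi = 1 + (65-1)^2/(2*65) * ln((65-1)/(65 +1))
xi = 0.030456

0.030456


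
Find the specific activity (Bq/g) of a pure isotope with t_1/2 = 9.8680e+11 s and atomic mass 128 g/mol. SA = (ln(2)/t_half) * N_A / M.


lambda = ln(2) / t_half = ln(2) / 9.8680e+11 = 7.024191e-13 /s
SA = lambda * N_A / M
SA = 7.024191e-13 * 6.022e23 / 128
SA = 3.3047e+09 Bq/g

3.3047e+09


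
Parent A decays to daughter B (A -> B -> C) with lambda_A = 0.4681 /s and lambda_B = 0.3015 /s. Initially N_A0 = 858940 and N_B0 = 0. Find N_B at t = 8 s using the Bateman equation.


N_B(t) = lambda_A * N_A0 / (lambda_B - lambda_A) * [exp(-lambda_A*t) - exp(-lambda_B*t)]
exp(-0.4681*8) = 0.02364036; exp(-0.3015*8) = 0.08963584
N_B = 0.4681 * 858940 / (0.3015 - 0.4681) * (0.02364036 - 0.08963584)
N_B = 159272

159272


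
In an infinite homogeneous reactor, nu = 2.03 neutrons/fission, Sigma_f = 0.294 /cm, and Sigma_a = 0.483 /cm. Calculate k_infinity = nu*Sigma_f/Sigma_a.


k_inf = nu * Sigma_f / Sigma_a
k_inf = 2.03 * 0.294 / 0.483
k_inf = 1.2357

1.2357


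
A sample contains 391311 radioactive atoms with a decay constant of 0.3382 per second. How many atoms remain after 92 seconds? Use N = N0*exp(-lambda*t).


N = N0 * exp(-lambda * t)
N = 391311 * exp(-0.3382 * 92)
N = 1.2015e-08

1.2015e-08


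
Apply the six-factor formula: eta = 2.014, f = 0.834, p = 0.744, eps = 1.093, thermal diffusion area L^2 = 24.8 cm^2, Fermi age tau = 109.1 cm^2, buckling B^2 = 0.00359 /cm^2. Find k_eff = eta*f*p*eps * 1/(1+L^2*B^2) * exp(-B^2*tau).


k_inf = eta*f*p*eps = 2.014*0.834*0.744*1.093 = 1.365899
P_TNL = 1/(1 + L^2*B^2) = 1/(1 + 24.8*0.00359) = 0.9182467
P_FNL = exp(-B^2*tau) = exp(-0.00359*109.1) = 0.6759278
k_eff = k_inf * P_TNL * P_FNL = 1.365899 * 0.9182467 * 0.6759278
k_eff = 0.84777

0.84777


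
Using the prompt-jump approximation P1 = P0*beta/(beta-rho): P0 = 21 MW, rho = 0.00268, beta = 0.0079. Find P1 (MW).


P1/P0 = beta / (beta - rho)
P1/P0 = 0.0079 / (0.0079 - 0.00268) = 1.513410
P1 = 21 * 1.513410 = 31.782 MW

31.782


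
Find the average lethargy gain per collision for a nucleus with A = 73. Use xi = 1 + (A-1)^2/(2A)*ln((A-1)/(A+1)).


xi = 1 + (A-1)^2/(2A) * ln((A-1)/(A+1))
xi = 1 + (73-1)^2/(2*73) * ln((73-1)/(73 +1))
xi = 0.027149

0.027149


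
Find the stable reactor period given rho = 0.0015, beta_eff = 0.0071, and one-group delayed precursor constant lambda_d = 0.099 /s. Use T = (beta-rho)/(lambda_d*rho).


T = (beta - rho) / (lambda_d * rho)
T = (0.0071 - 0.0015) / (0.099 * 0.0015)
T = 37.710 s

37.710


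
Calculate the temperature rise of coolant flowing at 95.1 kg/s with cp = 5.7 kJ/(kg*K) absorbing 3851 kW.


dT = Q / (m_dot * cp)
dT = 3851 / (95.1 * 5.7)
dT = 7.1042 C

7.1042


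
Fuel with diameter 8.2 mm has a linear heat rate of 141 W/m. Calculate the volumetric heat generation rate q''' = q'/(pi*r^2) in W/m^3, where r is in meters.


r = D / 2 / 1000 = 8.2 / 2 / 1000 = 0.0041 m
q''' = q' / (pi * r^2)
q''' = 141 / (pi * 0.0041^2)
q''' = 2.6699e+06 W/m^3

2.6699e+06


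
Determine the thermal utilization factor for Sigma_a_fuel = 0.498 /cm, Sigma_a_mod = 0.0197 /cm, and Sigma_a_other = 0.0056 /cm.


f = Sigma_a_fuel / (Sigma_a_fuel + Sigma_a_mod + Sigma_a_other)
f = 0.498 / (0.498 + 0.0197 + 0.0056)
f = 0.95165

0.95165


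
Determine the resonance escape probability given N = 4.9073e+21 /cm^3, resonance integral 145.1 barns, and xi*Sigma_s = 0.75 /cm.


p = exp(-N * I * 1e-24 / (xi*Sigma_s))
p = exp(-4.9073e+21 * 145.1 * 1e-24 / 0.75)
p = 0.38697

0.38697


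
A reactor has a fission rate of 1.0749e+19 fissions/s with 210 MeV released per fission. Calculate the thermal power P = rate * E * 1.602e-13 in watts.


P = fission_rate * E_MeV * 1.602e-13
P = 1.0749e+19 * 210 * 1.602e-13
P = 3.6162e+08 W

3.6162e+08


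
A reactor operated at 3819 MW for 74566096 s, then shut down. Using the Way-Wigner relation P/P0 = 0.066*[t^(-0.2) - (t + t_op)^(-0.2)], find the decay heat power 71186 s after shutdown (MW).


P/P0 = 0.066 * [t^(-0.2) - (t + t_op)^(-0.2)]
P/P0 = 0.066 * [71186^(-0.2) - (71186 + 74566096)^(-0.2)]
P/P0 = 0.066 * [0.1070338 - 0.02663231] = 0.005306498
P = 3819 * 0.005306498 = 20.266 MW

20.266


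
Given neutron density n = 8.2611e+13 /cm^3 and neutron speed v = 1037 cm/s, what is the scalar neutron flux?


phi = n * v
phi = 8.2611e+13 * 1037
phi = 8.5668e+16 /cm^2/s

8.5668e+16


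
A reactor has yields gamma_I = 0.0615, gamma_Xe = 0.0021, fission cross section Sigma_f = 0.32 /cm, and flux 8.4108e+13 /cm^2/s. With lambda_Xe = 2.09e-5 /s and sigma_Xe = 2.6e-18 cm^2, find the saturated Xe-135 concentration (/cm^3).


Xe_eq = (gamma_I + gamma_Xe) * Sigma_f * phi / (lambda_Xe + sigma_Xe * phi)
Numerator = (0.0615 + 0.0021) * 0.32 * 8.4108e+13 = 1.711766e+12
Denominator = 2.09e-5 + 2.6e-18 * 8.4108e+13 = 2.395808e-04
Xe_eq = 1.711766e+12 / 2.395808e-04 = 7.1448e+15 /cm^3

7.1448e+15


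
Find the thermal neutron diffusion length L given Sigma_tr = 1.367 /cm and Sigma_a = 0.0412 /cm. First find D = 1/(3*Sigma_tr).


D = 1 / (3 * Sigma_tr) = 1 / (3 * 1.367) = 0.2438430 cm
L = sqrt(D / Sigma_a)
L = sqrt(0.2438430 / 0.0412)
L = 2.4328 cm

2.4328


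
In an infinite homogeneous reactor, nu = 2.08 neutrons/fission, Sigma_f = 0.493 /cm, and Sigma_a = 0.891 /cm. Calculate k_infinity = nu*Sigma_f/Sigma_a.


k_inf = nu * Sigma_f / Sigma_a
k_inf = 2.08 * 0.493 / 0.891
k_inf = 1.1509

1.1509


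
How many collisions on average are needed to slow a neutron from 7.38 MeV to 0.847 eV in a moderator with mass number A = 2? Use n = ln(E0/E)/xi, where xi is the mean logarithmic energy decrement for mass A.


xi = 1 + (A-1)^2/(2A)*ln((A-1)/(A+1)) = 0.7253469 (for A = 2)
n = ln(E0/E) / xi
n = ln(7.38e6 / 0.847) / 0.7253469
n = ln(8.713105e+06) / 0.7253469 = 22.031

22.031


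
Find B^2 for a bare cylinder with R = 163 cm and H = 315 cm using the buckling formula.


B^2 = (2.405/R)^2 + (pi/H)^2
B^2 = (2.405/163)^2 + (pi/315)^2
B^2 = 3.1717e-04 /cm^2

3.1717e-04


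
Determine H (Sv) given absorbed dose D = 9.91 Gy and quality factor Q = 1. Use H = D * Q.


H = D * Q
H = 9.91 * 1
H = 9.9100 Sv

9.9100


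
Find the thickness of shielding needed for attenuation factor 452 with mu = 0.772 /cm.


x = ln(factor) / mu
x = ln(452) / 0.772
x = 7.9193 cm

7.9193


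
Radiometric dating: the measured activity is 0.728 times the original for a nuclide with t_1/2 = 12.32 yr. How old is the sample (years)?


lambda = ln(2) / t_half = ln(2) / 12.32 = 0.05626195 /yr
t = -ln(A/A0) / lambda
t = -ln(0.728) / 0.05626195
t = 5.6424 yr

5.6424


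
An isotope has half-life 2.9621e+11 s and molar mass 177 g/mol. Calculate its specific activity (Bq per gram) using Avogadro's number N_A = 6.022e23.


lambda = ln(2) / t_half = ln(2) / 2.9621e+11 = 2.340053e-12 /s
SA = lambda * N_A / M
SA = 2.340053e-12 * 6.022e23 / 177
SA = 7.9615e+09 Bq/g

7.9615e+09


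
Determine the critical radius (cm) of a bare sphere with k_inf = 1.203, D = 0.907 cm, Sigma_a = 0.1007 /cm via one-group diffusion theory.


L^2 = D / Sigma_a = 0.907 / 0.1007 = 9.006951 cm^2
B_m^2 = (k_inf - 1) / L^2 = (1.203 - 1) / 9.006951 = 0.02253815 /cm^2
For a bare sphere: B_g = pi/R, so R_c = pi / sqrt(B_m^2)
R_c = pi / sqrt(0.02253815) = 20.926 cm

20.926


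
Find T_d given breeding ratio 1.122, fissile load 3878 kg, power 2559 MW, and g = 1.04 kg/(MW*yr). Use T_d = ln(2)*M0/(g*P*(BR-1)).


Breeding gain G = BR - 1 = 1.122 - 1 = 0.122
Fissile production rate = g * P * G = 1.04 * 2559 * 0.122 = 324.68592 kg/yr
T_d = ln(2) * M0 / (g * P * G)
T_d = ln(2) * 3878 / 324.68592 = 8.2788 yr

8.2788


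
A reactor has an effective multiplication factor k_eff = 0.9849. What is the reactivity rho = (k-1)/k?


rho = (k_eff - 1) / k_eff
rho = (0.9849 - 1) / 0.9849
rho = -0.015332

-0.015332


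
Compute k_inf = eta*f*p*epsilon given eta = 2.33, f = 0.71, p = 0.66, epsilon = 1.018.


k_inf = eta * f * p * epsilon
k_inf = 2.33 * 0.71 * 0.66 * 1.018
k_inf = 1.1115

1.1115


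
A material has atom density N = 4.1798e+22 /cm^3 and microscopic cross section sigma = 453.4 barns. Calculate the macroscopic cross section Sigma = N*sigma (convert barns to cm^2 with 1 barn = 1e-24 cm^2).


Sigma = N * sigma_barns * 1e-24
Sigma = 4.1798e+22 * 453.4 * 1e-24
Sigma = 18.951 /cm

18.951


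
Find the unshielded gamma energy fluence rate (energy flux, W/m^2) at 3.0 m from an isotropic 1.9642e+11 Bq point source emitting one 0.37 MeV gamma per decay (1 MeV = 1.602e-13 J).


psi = A * E * 1.602e-13 / (4*pi*r^2)
psi = 1.9642e+11 * 0.37 * 1.602e-13 / (4*pi*3.0^2)
psi = 1.0294e-04 W/m^2

1.0294e-04


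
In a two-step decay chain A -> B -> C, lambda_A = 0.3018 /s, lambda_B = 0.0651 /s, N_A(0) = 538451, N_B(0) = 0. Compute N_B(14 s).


N_B(t) = lambda_A * N_A0 / (lambda_B - lambda_A) * [exp(-lambda_A*t) - exp(-lambda_B*t)]
exp(-0.3018*14) = 0.01462241; exp(-0.0651*14) = 0.4019611
N_B = 0.3018 * 538451 / (0.0651 - 0.3018) * (0.01462241 - 0.4019611)
N_B = 265924

265924


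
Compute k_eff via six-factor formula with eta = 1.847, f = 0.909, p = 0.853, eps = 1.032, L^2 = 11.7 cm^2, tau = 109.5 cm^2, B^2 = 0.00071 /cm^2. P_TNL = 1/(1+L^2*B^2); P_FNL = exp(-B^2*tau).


k_inf = eta*f*p*eps = 1.847*0.909*0.853*1.032 = 1.477949
P_TNL = 1/(1 + L^2*B^2) = 1/(1 + 11.7*0.00071) = 0.9917614
P_FNL = exp(-B^2*tau) = exp(-0.00071*109.5) = 0.9252003
k_eff = k_inf * P_TNL * P_FNL = 1.477949 * 0.9917614 * 0.9252003
k_eff = 1.3561

1.3561


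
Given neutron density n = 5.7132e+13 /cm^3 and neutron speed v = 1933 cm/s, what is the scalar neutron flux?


phi = n * v
phi = 5.7132e+13 * 1933
phi = 1.1044e+17 /cm^2/s

1.1044e+17


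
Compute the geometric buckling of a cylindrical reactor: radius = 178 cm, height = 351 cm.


B^2 = (2.405/R)^2 + (pi/H)^2
B^2 = (2.405/178)^2 + (pi/351)^2
B^2 = 2.6266e-04 /cm^2

2.6266e-04


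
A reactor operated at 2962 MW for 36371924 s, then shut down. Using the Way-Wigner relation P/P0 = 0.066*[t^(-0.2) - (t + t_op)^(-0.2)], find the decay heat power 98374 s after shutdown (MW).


P/P0 = 0.066 * [t^(-0.2) - (t + t_op)^(-0.2)]
P/P0 = 0.066 * [98374^(-0.2) - (98374 + 36371924)^(-0.2)]
P/P0 = 0.066 * [0.1003284 - 0.03073351] = 0.004593263
P = 2962 * 0.004593263 = 13.605 MW

13.605


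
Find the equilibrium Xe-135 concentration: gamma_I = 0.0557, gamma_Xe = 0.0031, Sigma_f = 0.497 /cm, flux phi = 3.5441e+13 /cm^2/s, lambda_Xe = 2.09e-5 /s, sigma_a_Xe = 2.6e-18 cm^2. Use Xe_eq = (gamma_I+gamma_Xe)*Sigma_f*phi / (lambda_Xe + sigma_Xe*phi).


Xe_eq = (gamma_I + gamma_Xe) * Sigma_f * phi / (lambda_Xe + sigma_Xe * phi)
Numerator = (0.0557 + 0.0031) * 0.497 * 3.5441e+13 = 1.035714e+12
Denominator = 2.09e-5 + 2.6e-18 * 3.5441e+13 = 1.130466e-04
Xe_eq = 1.035714e+12 / 1.130466e-04 = 9.1618e+15 /cm^3

9.1618e+15


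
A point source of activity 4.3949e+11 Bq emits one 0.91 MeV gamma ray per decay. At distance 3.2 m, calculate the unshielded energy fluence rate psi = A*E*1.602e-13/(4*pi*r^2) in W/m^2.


psi = A * E * 1.602e-13 / (4*pi*r^2)
psi = 4.3949e+11 * 0.91 * 1.602e-13 / (4*pi*3.2^2)
psi = 4.9790e-04 W/m^2

4.9790e-04


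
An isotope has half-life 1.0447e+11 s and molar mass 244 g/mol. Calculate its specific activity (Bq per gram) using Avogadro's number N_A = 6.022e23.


lambda = ln(2) / t_half = ln(2) / 1.0447e+11 = 6.634892e-12 /s
SA = lambda * N_A / M
SA = 6.634892e-12 * 6.022e23 / 244
SA = 1.6375e+10 Bq/g

1.6375e+10


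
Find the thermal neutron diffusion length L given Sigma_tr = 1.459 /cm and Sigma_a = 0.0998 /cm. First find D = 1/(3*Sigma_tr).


D = 1 / (3 * Sigma_tr) = 1 / (3 * 1.459) = 0.2284670 cm
L = sqrt(D / Sigma_a)
L = sqrt(0.2284670 / 0.0998)
L = 1.5130 cm

1.5130


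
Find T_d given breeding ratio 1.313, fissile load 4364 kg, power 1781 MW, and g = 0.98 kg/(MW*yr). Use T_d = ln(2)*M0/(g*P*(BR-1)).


Breeding gain G = BR - 1 = 1.313 - 1 = 0.313
Fissile production rate = g * P * G = 0.98 * 1781 * 0.313 = 546.30394 kg/yr
T_d = ln(2) * M0 / (g * P * G)
T_d = ln(2) * 4364 / 546.30394 = 5.5370 yr

5.5370


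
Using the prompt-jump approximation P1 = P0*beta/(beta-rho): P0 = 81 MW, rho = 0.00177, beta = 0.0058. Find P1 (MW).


P1/P0 = beta / (beta - rho)
P1/P0 = 0.0058 / (0.0058 - 0.00177) = 1.439206
P1 = 81 * 1.439206 = 116.58 MW

116.58


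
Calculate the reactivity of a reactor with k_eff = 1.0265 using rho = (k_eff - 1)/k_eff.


rho = (k_eff - 1) / k_eff
rho = (1.0265 - 1) / 1.0265
rho = 0.025816

0.025816


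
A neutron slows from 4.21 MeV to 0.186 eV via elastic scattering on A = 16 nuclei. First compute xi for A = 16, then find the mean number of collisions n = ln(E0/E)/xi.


xi = 1 + (A-1)^2/(2A)*ln((A-1)/(A+1)) = 0.1199467 (for A = 16)
n = ln(E0/E) / xi
n = ln(4.21e6 / 0.186) / 0.1199467
n = ln(2.263441e+07) / 0.1199467 = 141.19

141.19


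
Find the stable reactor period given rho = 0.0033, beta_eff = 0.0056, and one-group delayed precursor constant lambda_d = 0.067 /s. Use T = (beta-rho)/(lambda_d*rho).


T = (beta - rho) / (lambda_d * rho)
T = (0.0056 - 0.0033) / (0.067 * 0.0033)
T = 10.403 s

10.403


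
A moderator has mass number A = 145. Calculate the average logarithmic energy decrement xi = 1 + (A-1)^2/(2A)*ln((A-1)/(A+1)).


xi = 1 + (A-1)^2/(2A) * ln((A-1)/(A+1))
xi = 1 + (145-1)^2/(2*145) * ln((145-1)/(145 +1))
xi = 0.013730

0.013730


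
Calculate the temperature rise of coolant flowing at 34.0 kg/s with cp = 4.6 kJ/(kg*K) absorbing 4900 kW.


dT = Q / (m_dot * cp)
dT = 4900 / (34.0 * 4.6)
dT = 31.330 C

31.330


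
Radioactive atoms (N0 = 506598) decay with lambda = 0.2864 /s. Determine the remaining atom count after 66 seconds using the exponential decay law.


N = N0 * exp(-lambda * t)
N = 506598 * exp(-0.2864 * 66)
N = 0.0031294

0.0031294
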